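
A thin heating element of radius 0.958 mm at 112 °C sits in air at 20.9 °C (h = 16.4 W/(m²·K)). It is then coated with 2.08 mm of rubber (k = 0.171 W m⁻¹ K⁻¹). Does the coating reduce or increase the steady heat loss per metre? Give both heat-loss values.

Critical radius for a cylinder: r_cr = k/h = 0.0104 m = 1.04 cm.
Outer radius after coating: r₂ = 9.58×10^-4 + 0.00208 = 0.003038 m.
Since r₁ < r_cr and r₂ ≤ r_cr, the coating moves toward the maximum at r_cr — heat loss rises.
Bare: R = 1/(2πr₁h) = 10.13 m·K/W; Q = 91.1/10.13 = 8.99 W/m.
Coated: R = R_cond + R_conv = 4.269 m·K/W; Q = 91.1/4.269 = 21.3 W/m.

increases: 8.99 → 21.3 W/m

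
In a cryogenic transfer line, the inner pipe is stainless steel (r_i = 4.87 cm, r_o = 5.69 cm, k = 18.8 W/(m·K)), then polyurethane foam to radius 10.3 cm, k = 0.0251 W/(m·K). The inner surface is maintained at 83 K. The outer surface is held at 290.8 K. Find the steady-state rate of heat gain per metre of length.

Treat each layer as a resistance in series:
  R'_stainless steel = ln(0.0569/0.0487)/(2πk) = 0.1556/(2π·18.8) = 0.001317 m·K/W
  R'_polyurethane foam = ln(0.103/0.0569)/(2πk) = 0.5934/(2π·0.0251) = 3.763 m·K/W
ΣR = 0.001317 + 3.763 = 3.764 m·K/W
Q' = ΔT/ΣR = (83 K − 290.8 K)/3.764 = -55.2 W/m
(Negative Q' ⇒ heat flows inward; heat gain = 55.2 W/m.)

Q' = 55.2 W/m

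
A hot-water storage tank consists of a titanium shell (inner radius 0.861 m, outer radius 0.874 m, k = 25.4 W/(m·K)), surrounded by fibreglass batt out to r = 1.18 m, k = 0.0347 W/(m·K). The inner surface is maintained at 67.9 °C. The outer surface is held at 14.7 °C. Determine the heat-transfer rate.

Q = 78.2 W

Series thermal resistances, inner to outer:
  R_titanium = (1/0.861 − 1/0.874)/(4πk) = 0.01728/(4π·25.4) = 5.412×10^-5 K/W
  R_fibreglass batt = (1/0.874 − 1/1.18)/(4πk) = 0.2967/(4π·0.0347) = 0.6804 K/W
ΣR = 5.412×10^-5 + 0.6804 = 0.6805 K/W
Q = ΔT/ΣR = (67.9 °C − 14.7 °C)/0.6805 = 78.2 W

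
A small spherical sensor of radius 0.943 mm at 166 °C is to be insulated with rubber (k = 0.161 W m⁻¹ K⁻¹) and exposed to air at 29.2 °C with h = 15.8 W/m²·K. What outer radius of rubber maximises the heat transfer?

For a sphere, r_cr = 2k_ins/h = 2·0.161/15.8 = 0.0204 m = 2.04 cm

r_cr = 2.04 cm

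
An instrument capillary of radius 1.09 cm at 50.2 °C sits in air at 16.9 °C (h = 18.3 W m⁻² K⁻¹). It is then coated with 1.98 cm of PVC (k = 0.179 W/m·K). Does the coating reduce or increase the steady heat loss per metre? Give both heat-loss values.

Critical radius for a cylinder: r_cr = k/h = 0.00978 m = 0.978 cm.
Outer radius after coating: r₂ = 0.0109 + 0.0198 = 0.0307 m.
Since r₁ ≥ r_cr, any added insulation reduces the heat loss.
Bare: R = 1/(2πr₁h) = 0.7979 m·K/W; Q = 33.3/0.7979 = 41.7 W/m.
Coated: R = R_cond + R_conv = 1.204 m·K/W; Q = 33.3/1.204 = 27.7 W/m.

reduces: 41.7 → 27.7 W/m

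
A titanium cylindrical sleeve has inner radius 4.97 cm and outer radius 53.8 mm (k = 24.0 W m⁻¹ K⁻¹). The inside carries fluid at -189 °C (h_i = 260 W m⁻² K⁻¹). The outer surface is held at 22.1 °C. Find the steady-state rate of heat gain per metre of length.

Q' = 16.4 kW/m

Series thermal resistances, inner to outer:
  R'_conv,in = 1/(2πr h) = 1/(2π·0.0497·260) = 0.01232 m·K/W
  R'_titanium = ln(0.0538/0.0497)/(2πk) = 0.07927/(2π·24.0) = 5.257×10^-4 m·K/W
ΣR = 0.01232 + 5.257×10^-4 = 0.01285 m·K/W
Q' = ΔT/ΣR = (-189 °C − 22.1 °C)/0.01285 = -16400 W/m
(Negative Q' ⇒ heat flows inward; heat gain = 16400 W/m.)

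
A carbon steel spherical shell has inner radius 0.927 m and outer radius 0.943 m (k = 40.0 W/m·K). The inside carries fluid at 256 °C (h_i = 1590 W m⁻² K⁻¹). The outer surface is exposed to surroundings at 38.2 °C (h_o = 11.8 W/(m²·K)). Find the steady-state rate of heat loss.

Series thermal resistances, inner to outer:
  R_conv,in = 1/(4πr²h) = 1/(4π·0.927²·1590) = 5.824×10^-5 K/W
  R_carbon steel = (1/0.927 − 1/0.943)/(4πk) = 0.01830/(4π·40.0) = 3.641×10^-5 K/W
  R_conv,out = 1/(4πr²h) = 1/(4π·0.943²·11.8) = 0.007584 K/W
ΣR = 5.824×10^-5 + 3.641×10^-5 + 0.007584 = 0.007679 K/W
Q = ΔT/ΣR = (256 °C − 38.2 °C)/0.007679 = 28400 W

Q = 28400 W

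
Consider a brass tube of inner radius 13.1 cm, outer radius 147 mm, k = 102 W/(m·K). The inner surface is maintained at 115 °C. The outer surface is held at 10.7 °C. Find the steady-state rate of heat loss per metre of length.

Q' = 580 kW/m

Q' = 2πk·ΔT/ln(r₂/r₁) = 2π × 102 × 104.3 / ln(0.147/0.131) = 5.80×10^5 W/m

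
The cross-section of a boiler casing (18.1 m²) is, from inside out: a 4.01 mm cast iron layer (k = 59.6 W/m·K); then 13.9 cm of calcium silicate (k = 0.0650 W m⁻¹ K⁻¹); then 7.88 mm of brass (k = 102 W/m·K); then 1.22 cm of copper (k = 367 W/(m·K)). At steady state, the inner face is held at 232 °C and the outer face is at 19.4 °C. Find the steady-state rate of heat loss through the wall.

Q = 1800 W

Treat each layer as a resistance in series:
  R_cast iron = L/(kA) = 0.00401/(59.6·18.1) = 3.717×10^-6 K/W
  R_calcium silicate = L/(kA) = 0.139/(0.0650·18.1) = 0.1181 K/W
  R_brass = L/(kA) = 0.00788/(102·18.1) = 4.268×10^-6 K/W
  R_copper = L/(kA) = 0.0122/(367·18.1) = 1.837×10^-6 K/W
ΣR = 3.717×10^-6 + 0.1181 + 4.268×10^-6 + 1.837×10^-6 = 0.1181 K/W
Q = ΔT/ΣR = (232 °C − 19.4 °C)/0.1181 = 1800 W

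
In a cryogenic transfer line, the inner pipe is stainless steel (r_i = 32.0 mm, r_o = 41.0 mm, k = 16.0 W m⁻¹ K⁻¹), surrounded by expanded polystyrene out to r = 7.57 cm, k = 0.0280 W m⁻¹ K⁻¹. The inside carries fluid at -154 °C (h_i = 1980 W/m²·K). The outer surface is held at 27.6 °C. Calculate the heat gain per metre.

Series thermal resistances, inner to outer:
  R'_conv,in = 1/(2πr h) = 1/(2π·0.0320·1980) = 0.002512 m·K/W
  R'_stainless steel = ln(0.0410/0.0320)/(2πk) = 0.2478/(2π·16.0) = 0.002465 m·K/W
  R'_expanded polystyrene = ln(0.0757/0.0410)/(2πk) = 0.6132/(2π·0.0280) = 3.486 m·K/W
ΣR = 0.002512 + 0.002465 + 3.486 = 3.491 m·K/W
Q' = ΔT/ΣR = (-154 °C − 27.6 °C)/3.491 = -52.0 W/m
(Negative Q' ⇒ heat flows inward; heat gain = 52.0 W/m.)

Q' = 52.0 W/m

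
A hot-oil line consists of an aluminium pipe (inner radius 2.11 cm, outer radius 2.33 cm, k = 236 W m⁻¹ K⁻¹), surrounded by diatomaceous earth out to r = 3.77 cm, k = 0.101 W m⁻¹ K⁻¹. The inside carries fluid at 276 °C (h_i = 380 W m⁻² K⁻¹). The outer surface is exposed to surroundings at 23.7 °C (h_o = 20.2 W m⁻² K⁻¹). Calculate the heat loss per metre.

Resistance network (inner→outer):
  R'_conv,in = 1/(2πr h) = 1/(2π·0.0211·380) = 0.01985 m·K/W
  R'_aluminium = ln(0.0233/0.0211)/(2πk) = 0.09918/(2π·236) = 6.689×10^-5 m·K/W
  R'_diatomaceous earth = ln(0.0377/0.0233)/(2πk) = 0.4812/(2π·0.101) = 0.7583 m·K/W
  R'_conv,out = 1/(2πr h) = 1/(2π·0.0377·20.2) = 0.2090 m·K/W
ΣR = 0.01985 + 6.689×10^-5 + 0.7583 + 0.2090 = 0.9872 m·K/W
Q' = ΔT/ΣR = (276 °C − 23.7 °C)/0.9872 = 256 W/m

Q' = 256 W/m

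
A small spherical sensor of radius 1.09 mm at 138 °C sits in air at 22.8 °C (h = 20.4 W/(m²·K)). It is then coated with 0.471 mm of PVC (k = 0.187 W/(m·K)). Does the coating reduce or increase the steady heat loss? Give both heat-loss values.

Critical radius for a sphere: r_cr = 2k/h = 0.0183 m = 1.83 cm.
Outer radius after coating: r₂ = 0.00109 + 4.71×10^-4 = 0.001561 m.
Since r₁ < r_cr and r₂ ≤ r_cr, the coating moves toward the maximum at r_cr — heat loss rises.
Bare: R = 1/(4πr₁²h) = 3283 K/W; Q = 115.2/3283 = 0.0351 W.
Coated: R = R_cond + R_conv = 1719 K/W; Q = 115.2/1719 = 0.0670 W.

increases: 0.0351 → 0.0670 W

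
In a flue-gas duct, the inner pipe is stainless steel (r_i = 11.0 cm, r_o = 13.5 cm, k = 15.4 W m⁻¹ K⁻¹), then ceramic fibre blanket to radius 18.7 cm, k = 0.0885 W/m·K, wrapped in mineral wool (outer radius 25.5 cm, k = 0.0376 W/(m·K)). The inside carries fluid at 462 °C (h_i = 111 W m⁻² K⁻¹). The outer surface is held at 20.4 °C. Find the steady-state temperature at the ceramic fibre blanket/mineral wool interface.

Treat each layer as a resistance in series:
  R'_conv,in = 1/(2πr h) = 1/(2π·0.110·111) = 0.01303 m·K/W
  R'_stainless steel = ln(0.135/0.110)/(2πk) = 0.2048/(2π·15.4) = 0.002116 m·K/W
  R'_ceramic fibre blanket = ln(0.187/0.135)/(2πk) = 0.3258/(2π·0.0885) = 0.5860 m·K/W
  R'_mineral wool = ln(0.255/0.187)/(2πk) = 0.3102/(2π·0.0376) = 1.313 m·K/W
ΣR = 0.01303 + 0.002116 + 0.5860 + 1.313 = 1.914 m·K/W
Q' = ΔT/ΣR = (462 °C − 20.4 °C)/1.914 = 230.7 W/m
From the inner boundary to the ceramic fibre blanket/mineral wool interface, ΣR_partial = 0.6011 m·K/W.
T_interface = T_in − Q'·ΣR_partial = 462 °C − (230.7)(0.6011) = 323 °C

T = 323 °C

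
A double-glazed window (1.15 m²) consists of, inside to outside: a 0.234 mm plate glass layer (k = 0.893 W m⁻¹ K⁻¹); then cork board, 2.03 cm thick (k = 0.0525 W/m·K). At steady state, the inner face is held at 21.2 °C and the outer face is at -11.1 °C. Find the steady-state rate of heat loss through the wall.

Resistance network (inner→outer):
  R_plate glass = L/(kA) = 2.34×10^-4/(0.893·1.15) = 2.279×10^-4 K/W
  R_cork board = L/(kA) = 0.0203/(0.0525·1.15) = 0.3362 K/W
ΣR = 2.279×10^-4 + 0.3362 = 0.3364 K/W
Q = ΔT/ΣR = (21.2 °C − -11.1 °C)/0.3364 = 96.0 W

Q = 96.0 W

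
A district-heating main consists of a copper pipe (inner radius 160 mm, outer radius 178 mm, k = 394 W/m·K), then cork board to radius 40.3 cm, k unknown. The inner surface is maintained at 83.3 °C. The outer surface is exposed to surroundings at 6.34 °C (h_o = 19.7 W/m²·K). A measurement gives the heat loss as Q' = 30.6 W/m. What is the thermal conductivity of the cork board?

ΣR = ΔT/Q' = |83.3 − 6.34|/30.6 = 2.515 m·K/W
Known resistances:
  R'_copper = ln(0.178/0.160)/(2πk) = 0.1066/(2π·394) = 4.306×10^-5 m·K/W
  R'_conv,out = 1/(2πr h) = 1/(2π·0.403·19.7) = 0.02005 m·K/W
R_cork board = ΣR − ΣR_known = 2.515 − 0.02009 = 2.495 m·K/W
ln(r₂/r₁)/(2πk) = 2.495 ⇒ k = 0.8172/(2π·2.495) = 0.0521 W/m·K

k = 0.0521 W/m·K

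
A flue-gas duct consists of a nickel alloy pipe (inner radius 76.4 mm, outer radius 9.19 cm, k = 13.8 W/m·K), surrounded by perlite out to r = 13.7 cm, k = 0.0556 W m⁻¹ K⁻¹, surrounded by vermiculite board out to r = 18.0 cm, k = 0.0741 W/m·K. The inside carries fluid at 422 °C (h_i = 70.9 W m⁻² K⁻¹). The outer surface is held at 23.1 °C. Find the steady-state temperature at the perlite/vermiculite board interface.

Resistance network (inner→outer):
  R'_conv,in = 1/(2πr h) = 1/(2π·0.0764·70.9) = 0.02938 m·K/W
  R'_nickel alloy = ln(0.0919/0.0764)/(2πk) = 0.1847/(2π·13.8) = 0.002130 m·K/W
  R'_perlite = ln(0.137/0.0919)/(2πk) = 0.3993/(2π·0.0556) = 1.143 m·K/W
  R'_vermiculite board = ln(0.180/0.137)/(2πk) = 0.2730/(2π·0.0741) = 0.5863 m·K/W
ΣR = 0.02938 + 0.002130 + 1.143 + 0.5863 = 1.761 m·K/W
Q' = ΔT/ΣR = (422 °C − 23.1 °C)/1.761 = 226.5 W/m
From the inner boundary to the perlite/vermiculite board interface, ΣR_partial = 1.175 m·K/W.
T_interface = T_in − Q'·ΣR_partial = 422 °C − (226.5)(1.175) = 156 °C

T = 156 °C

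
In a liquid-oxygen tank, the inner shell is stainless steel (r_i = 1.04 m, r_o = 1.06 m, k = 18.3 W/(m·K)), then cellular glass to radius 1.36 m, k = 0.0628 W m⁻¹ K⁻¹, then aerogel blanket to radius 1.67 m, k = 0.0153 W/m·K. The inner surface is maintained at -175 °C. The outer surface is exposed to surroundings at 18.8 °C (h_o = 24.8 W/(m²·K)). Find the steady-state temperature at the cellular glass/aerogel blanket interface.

Treat each layer as a resistance in series:
  R_stainless steel = (1/1.04 − 1/1.06)/(4πk) = 0.01814/(4π·18.3) = 7.889×10^-5 K/W
  R_cellular glass = (1/1.06 − 1/1.36)/(4πk) = 0.2081/(4π·0.0628) = 0.2637 K/W
  R_aerogel blanket = (1/1.36 − 1/1.67)/(4πk) = 0.1365/(4π·0.0153) = 0.7099 K/W
  R_conv,out = 1/(4πr²h) = 1/(4π·1.67²·24.8) = 0.001151 K/W
ΣR = 7.889×10^-5 + 0.2637 + 0.7099 + 0.001151 = 0.9748 K/W
Q = ΔT/ΣR = (-175 °C − 18.8 °C)/0.9748 = -198.8 W
From the inner boundary to the cellular glass/aerogel blanket interface, ΣR_partial = 0.2638 K/W.
T_interface = T_in − Q·ΣR_partial = -175 °C − (-198.8)(0.2638) = -123 °C

T = -123 °C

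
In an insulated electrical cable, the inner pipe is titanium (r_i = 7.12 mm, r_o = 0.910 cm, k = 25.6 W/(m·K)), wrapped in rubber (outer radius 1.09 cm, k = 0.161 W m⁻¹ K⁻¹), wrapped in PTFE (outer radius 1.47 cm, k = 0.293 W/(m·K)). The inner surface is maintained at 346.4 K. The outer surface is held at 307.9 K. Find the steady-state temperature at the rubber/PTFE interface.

Treat each layer as a resistance in series:
  R'_titanium = ln(0.00910/0.00712)/(2πk) = 0.2454/(2π·25.6) = 0.001525 m·K/W
  R'_rubber = ln(0.0109/0.00910)/(2πk) = 0.1805/(2π·0.161) = 0.1784 m·K/W
  R'_PTFE = ln(0.0147/0.0109)/(2πk) = 0.2991/(2π·0.293) = 0.1625 m·K/W
ΣR = 0.001525 + 0.1784 + 0.1625 = 0.3424 m·K/W
Q' = ΔT/ΣR = (346.4 K − 307.9 K)/0.3424 = 112.4 W/m
From the inner boundary to the rubber/PTFE interface, ΣR_partial = 0.1799 m·K/W.
T_interface = T_in − Q'·ΣR_partial = 346.4 K − (112.4)(0.1799) = 326.2 K

T = 326.2 K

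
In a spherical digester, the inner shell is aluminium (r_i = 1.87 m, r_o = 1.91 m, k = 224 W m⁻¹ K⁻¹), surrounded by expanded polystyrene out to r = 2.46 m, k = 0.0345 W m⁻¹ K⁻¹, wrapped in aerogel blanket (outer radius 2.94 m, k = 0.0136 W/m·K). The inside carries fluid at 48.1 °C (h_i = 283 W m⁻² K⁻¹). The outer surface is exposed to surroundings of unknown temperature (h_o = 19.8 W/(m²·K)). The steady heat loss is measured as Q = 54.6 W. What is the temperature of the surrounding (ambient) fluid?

T_out = 12.1 °C

Sum the resistances:
  R_conv,in = 1/(4πr²h) = 1/(4π·1.87²·283) = 8.041×10^-5 K/W
  R_aluminium = (1/1.87 − 1/1.91)/(4πk) = 0.01120/(4π·224) = 3.979×10^-6 K/W
  R_expanded polystyrene = (1/1.91 − 1/2.46)/(4πk) = 0.1171/(4π·0.0345) = 0.2700 K/W
  R_aerogel blanket = (1/2.46 − 1/2.94)/(4πk) = 0.06637/(4π·0.0136) = 0.3883 K/W
  R_conv,out = 1/(4πr²h) = 1/(4π·2.94²·19.8) = 4.650×10^-4 K/W
ΣR = 0.6589 K/W
ΔT = Q·ΣR = 54.6 × 0.6589 = 35.98 K
Heat flows outward, so T_out = T_in − ΔT = 48.1 − 35.98 = 12.1 °C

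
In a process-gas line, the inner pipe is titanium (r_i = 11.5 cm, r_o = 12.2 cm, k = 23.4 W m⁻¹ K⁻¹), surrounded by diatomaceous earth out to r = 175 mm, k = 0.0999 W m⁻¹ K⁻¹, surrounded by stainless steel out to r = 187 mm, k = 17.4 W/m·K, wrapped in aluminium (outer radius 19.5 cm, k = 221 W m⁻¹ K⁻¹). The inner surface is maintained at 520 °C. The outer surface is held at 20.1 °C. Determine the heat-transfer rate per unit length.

Treat each layer as a resistance in series:
  R'_titanium = ln(0.122/0.115)/(2πk) = 0.05909/(2π·23.4) = 4.019×10^-4 m·K/W
  R'_diatomaceous earth = ln(0.175/0.122)/(2πk) = 0.3608/(2π·0.0999) = 0.5747 m·K/W
  R'_stainless steel = ln(0.187/0.175)/(2πk) = 0.06632/(2π·17.4) = 6.066×10^-4 m·K/W
  R'_aluminium = ln(0.195/0.187)/(2πk) = 0.04189/(2π·221) = 3.017×10^-5 m·K/W
ΣR = 4.019×10^-4 + 0.5747 + 6.066×10^-4 + 3.017×10^-5 = 0.5757 m·K/W
Q' = ΔT/ΣR = (520 °C − 20.1 °C)/0.5757 = 868 W/m

Q' = 868 W/m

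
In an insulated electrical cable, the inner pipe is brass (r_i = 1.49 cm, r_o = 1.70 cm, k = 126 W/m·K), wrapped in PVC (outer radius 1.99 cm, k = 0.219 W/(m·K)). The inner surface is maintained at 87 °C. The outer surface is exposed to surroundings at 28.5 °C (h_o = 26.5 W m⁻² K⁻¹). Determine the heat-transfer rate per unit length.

Q' = 140 W/m

Resistance network (inner→outer):
  R'_brass = ln(0.0170/0.0149)/(2πk) = 0.1319/(2π·126) = 1.665×10^-4 m·K/W
  R'_PVC = ln(0.0199/0.0170)/(2πk) = 0.1575/(2π·0.219) = 0.1145 m·K/W
  R'_conv,out = 1/(2πr h) = 1/(2π·0.0199·26.5) = 0.3018 m·K/W
ΣR = 1.665×10^-4 + 0.1145 + 0.3018 = 0.4165 m·K/W
Q' = ΔT/ΣR = (87 °C − 28.5 °C)/0.4165 = 140 W/m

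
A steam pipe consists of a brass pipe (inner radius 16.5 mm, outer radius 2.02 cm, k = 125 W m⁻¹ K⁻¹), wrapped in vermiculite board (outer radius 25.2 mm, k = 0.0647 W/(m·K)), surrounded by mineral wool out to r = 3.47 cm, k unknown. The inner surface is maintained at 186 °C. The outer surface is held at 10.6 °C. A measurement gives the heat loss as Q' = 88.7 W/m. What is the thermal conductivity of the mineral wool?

ΣR = ΔT/Q' = |186 − 10.6|/88.7 = 1.977 m·K/W
Known resistances:
  R'_brass = ln(0.0202/0.0165)/(2πk) = 0.2023/(2π·125) = 2.576×10^-4 m·K/W
  R'_vermiculite board = ln(0.0252/0.0202)/(2πk) = 0.2212/(2π·0.0647) = 0.5440 m·K/W
R_mineral wool = ΣR − ΣR_known = 1.977 − 0.5443 = 1.433 m·K/W
ln(r₂/r₁)/(2πk) = 1.433 ⇒ k = 0.3199/(2π·1.433) = 0.0355 W/m·K

k = 0.0355 W/m·K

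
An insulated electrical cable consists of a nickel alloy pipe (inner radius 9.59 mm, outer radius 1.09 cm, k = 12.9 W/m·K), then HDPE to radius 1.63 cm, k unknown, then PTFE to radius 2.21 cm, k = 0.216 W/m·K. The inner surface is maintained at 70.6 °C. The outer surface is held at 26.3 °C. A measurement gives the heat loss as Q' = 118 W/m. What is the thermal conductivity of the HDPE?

ΣR = ΔT/Q' = |70.6 − 26.3|/118 = 0.3754 m·K/W
Known resistances:
  R'_nickel alloy = ln(0.0109/0.00959)/(2πk) = 0.1280/(2π·12.9) = 0.001580 m·K/W
  R'_PTFE = ln(0.0221/0.0163)/(2πk) = 0.3044/(2π·0.216) = 0.2243 m·K/W
R_HDPE = ΣR − ΣR_known = 0.3754 − 0.2259 = 0.1495 m·K/W
ln(r₂/r₁)/(2πk) = 0.1495 ⇒ k = 0.4024/(2π·0.1495) = 0.428 W/m·K

k = 0.428 W/m·K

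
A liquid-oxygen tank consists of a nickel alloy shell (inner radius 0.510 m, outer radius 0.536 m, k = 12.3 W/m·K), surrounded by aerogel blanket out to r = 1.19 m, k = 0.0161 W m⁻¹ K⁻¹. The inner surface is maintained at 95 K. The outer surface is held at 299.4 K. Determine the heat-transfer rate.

Resistance network (inner→outer):
  R_nickel alloy = (1/0.510 − 1/0.536)/(4πk) = 0.09511/(4π·12.3) = 6.154×10^-4 K/W
  R_aerogel blanket = (1/0.536 − 1/1.19)/(4πk) = 1.025/(4π·0.0161) = 5.068 K/W
ΣR = 6.154×10^-4 + 5.068 = 5.069 K/W
Q = ΔT/ΣR = (95 K − 299.4 K)/5.069 = -40.3 W
(Negative Q ⇒ heat flows inward; heat gain = 40.3 W.)

Q = 40.3 W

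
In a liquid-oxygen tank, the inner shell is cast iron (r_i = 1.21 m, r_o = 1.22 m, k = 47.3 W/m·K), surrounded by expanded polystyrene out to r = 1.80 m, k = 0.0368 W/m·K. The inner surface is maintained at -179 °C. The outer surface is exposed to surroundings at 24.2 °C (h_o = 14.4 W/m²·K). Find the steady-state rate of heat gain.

Q = 355 W

Series thermal resistances, inner to outer:
  R_cast iron = (1/1.21 − 1/1.22)/(4πk) = 0.006774/(4π·47.3) = 1.140×10^-5 K/W
  R_expanded polystyrene = (1/1.22 − 1/1.80)/(4πk) = 0.2641/(4π·0.0368) = 0.5711 K/W
  R_conv,out = 1/(4πr²h) = 1/(4π·1.80²·14.4) = 0.001706 K/W
ΣR = 1.140×10^-5 + 0.5711 + 0.001706 = 0.5728 K/W
Q = ΔT/ΣR = (-179 °C − 24.2 °C)/0.5728 = -355 W
(Negative Q ⇒ heat flows inward; heat gain = 355 W.)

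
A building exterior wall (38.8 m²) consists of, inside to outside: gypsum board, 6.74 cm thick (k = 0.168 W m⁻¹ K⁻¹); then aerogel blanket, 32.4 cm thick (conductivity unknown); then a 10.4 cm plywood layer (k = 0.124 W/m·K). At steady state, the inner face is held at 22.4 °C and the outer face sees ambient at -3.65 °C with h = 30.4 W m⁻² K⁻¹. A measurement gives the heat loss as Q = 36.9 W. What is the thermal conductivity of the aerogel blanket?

k = 0.0124 W/m·K

ΣR = ΔT/Q = |22.4 − -3.65|/36.9 = 0.7060 K/W
Known resistances:
  R_gypsum board = L/(kA) = 0.0674/(0.168·38.8) = 0.01034 K/W
  R_plywood = L/(kA) = 0.104/(0.124·38.8) = 0.02162 K/W
  R_conv,out = 1/(hA) = 1/(30.4·38.8) = 8.478×10^-4 K/W
R_aerogel blanket = ΣR − ΣR_known = 0.7060 − 0.03281 = 0.6732 K/W
L/(kA) = 0.6732 ⇒ k = 0.324/(0.6732·38.8) = 0.0124 W/m·K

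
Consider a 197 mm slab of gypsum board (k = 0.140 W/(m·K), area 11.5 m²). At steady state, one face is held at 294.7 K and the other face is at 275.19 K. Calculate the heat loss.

Q = 159 W

Q = kA·ΔT/L = 0.140 × 11.5 × |294.7 K − 275.19 K| / 0.197 = 159 W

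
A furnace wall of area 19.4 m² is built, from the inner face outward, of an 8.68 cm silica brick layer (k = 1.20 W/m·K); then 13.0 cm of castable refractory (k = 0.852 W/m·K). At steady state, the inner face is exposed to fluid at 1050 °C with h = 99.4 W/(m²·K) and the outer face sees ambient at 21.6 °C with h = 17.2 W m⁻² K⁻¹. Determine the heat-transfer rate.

Treat each layer as a resistance in series:
  R_conv,in = 1/(hA) = 1/(99.4·19.4) = 5.186×10^-4 K/W
  R_silica brick = L/(kA) = 0.0868/(1.20·19.4) = 0.003729 K/W
  R_castable refractory = L/(kA) = 0.130/(0.852·19.4) = 0.007865 K/W
  R_conv,out = 1/(hA) = 1/(17.2·19.4) = 0.002997 K/W
ΣR = 5.186×10^-4 + 0.003729 + 0.007865 + 0.002997 = 0.01511 K/W
Q = ΔT/ΣR = (1050 °C − 21.6 °C)/0.01511 = 68100 W

Q = 68.1 kW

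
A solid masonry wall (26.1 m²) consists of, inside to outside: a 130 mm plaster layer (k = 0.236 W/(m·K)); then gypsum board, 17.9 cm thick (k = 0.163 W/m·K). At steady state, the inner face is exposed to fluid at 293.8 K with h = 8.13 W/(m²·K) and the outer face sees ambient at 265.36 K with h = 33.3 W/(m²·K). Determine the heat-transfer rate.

Treat each layer as a resistance in series:
  R_conv,in = 1/(hA) = 1/(8.13·26.1) = 0.004713 K/W
  R_plaster = L/(kA) = 0.130/(0.236·26.1) = 0.02111 K/W
  R_gypsum board = L/(kA) = 0.179/(0.163·26.1) = 0.04208 K/W
  R_conv,out = 1/(hA) = 1/(33.3·26.1) = 0.001151 K/W
ΣR = 0.004713 + 0.02111 + 0.04208 + 0.001151 = 0.06905 K/W
Q = ΔT/ΣR = (293.8 K − 265.36 K)/0.06905 = 412 W

Q = 412 W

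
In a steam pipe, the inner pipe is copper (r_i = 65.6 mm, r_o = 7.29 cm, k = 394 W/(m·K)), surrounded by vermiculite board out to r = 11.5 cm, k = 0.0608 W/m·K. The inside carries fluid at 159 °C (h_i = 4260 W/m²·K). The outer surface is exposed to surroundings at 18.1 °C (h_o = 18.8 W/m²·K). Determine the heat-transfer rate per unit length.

Q' = 111 W/m

Treat each layer as a resistance in series:
  R'_conv,in = 1/(2πr h) = 1/(2π·0.0656·4260) = 5.695×10^-4 m·K/W
  R'_copper = ln(0.0729/0.0656)/(2πk) = 0.1055/(2π·394) = 4.262×10^-5 m·K/W
  R'_vermiculite board = ln(0.115/0.0729)/(2πk) = 0.4558/(2π·0.0608) = 1.193 m·K/W
  R'_conv,out = 1/(2πr h) = 1/(2π·0.115·18.8) = 0.07361 m·K/W
ΣR = 5.695×10^-4 + 4.262×10^-5 + 1.193 + 0.07361 = 1.267 m·K/W
Q' = ΔT/ΣR = (159 °C − 18.1 °C)/1.267 = 111 W/m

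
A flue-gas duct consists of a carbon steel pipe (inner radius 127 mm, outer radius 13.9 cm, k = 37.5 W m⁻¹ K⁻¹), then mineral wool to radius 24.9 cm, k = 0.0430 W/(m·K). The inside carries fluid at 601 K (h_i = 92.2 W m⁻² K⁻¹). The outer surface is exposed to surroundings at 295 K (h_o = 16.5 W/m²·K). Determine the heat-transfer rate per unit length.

Treat each layer as a resistance in series:
  R'_conv,in = 1/(2πr h) = 1/(2π·0.127·92.2) = 0.01359 m·K/W
  R'_carbon steel = ln(0.139/0.127)/(2πk) = 0.09029/(2π·37.5) = 3.832×10^-4 m·K/W
  R'_mineral wool = ln(0.249/0.139)/(2πk) = 0.5830/(2π·0.0430) = 2.158 m·K/W
  R'_conv,out = 1/(2πr h) = 1/(2π·0.249·16.5) = 0.03874 m·K/W
ΣR = 0.01359 + 3.832×10^-4 + 2.158 + 0.03874 = 2.211 m·K/W
Q' = ΔT/ΣR = (601 K − 295 K)/2.211 = 138 W/m

Q' = 138 W/m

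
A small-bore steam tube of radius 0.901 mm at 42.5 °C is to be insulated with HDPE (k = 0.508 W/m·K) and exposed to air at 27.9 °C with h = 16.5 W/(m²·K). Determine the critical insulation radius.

For a cylinder, r_cr = k_ins/h = 0.508/16.5 = 0.0308 m = 3.08 cm

r_cr = 3.08 cm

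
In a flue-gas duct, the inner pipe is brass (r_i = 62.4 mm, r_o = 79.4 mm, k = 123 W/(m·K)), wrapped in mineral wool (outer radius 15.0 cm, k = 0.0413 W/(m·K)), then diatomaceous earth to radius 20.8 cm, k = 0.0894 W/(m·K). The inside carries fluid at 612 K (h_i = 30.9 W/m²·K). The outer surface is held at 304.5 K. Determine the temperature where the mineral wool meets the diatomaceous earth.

Treat each layer as a resistance in series:
  R'_conv,in = 1/(2πr h) = 1/(2π·0.0624·30.9) = 0.08254 m·K/W
  R'_brass = ln(0.0794/0.0624)/(2πk) = 0.2409/(2π·123) = 3.118×10^-4 m·K/W
  R'_mineral wool = ln(0.150/0.0794)/(2πk) = 0.6361/(2π·0.0413) = 2.451 m·K/W
  R'_diatomaceous earth = ln(0.208/0.150)/(2πk) = 0.3269/(2π·0.0894) = 0.5820 m·K/W
ΣR = 0.08254 + 3.118×10^-4 + 2.451 + 0.5820 = 3.116 m·K/W
Q' = ΔT/ΣR = (612 K − 304.5 K)/3.116 = 98.68 W/m
From the inner boundary to the mineral wool/diatomaceous earth interface, ΣR_partial = 2.534 m·K/W.
T_interface = T_in − Q'·ΣR_partial = 612 K − (98.68)(2.534) = 361.9 K

T = 361.9 K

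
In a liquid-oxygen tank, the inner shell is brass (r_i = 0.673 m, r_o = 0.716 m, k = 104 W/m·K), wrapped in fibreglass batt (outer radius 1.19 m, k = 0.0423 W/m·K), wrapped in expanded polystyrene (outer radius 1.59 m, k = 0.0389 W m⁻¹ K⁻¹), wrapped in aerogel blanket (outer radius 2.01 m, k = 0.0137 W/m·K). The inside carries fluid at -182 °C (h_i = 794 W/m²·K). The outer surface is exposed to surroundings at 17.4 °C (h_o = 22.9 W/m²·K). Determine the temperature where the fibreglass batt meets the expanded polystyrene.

T = -89.0 °C

Resistance network (inner→outer):
  R_conv,in = 1/(4πr²h) = 1/(4π·0.673²·794) = 2.213×10^-4 K/W
  R_brass = (1/0.673 − 1/0.716)/(4πk) = 0.08924/(4π·104) = 6.828×10^-5 K/W
  R_fibreglass batt = (1/0.716 − 1/1.19)/(4πk) = 0.5563/(4π·0.0423) = 1.047 K/W
  R_expanded polystyrene = (1/1.19 − 1/1.59)/(4πk) = 0.2114/(4π·0.0389) = 0.4325 K/W
  R_aerogel blanket = (1/1.59 − 1/2.01)/(4πk) = 0.1314/(4π·0.0137) = 0.7634 K/W
  R_conv,out = 1/(4πr²h) = 1/(4π·2.01²·22.9) = 8.601×10^-4 K/W
ΣR = 2.213×10^-4 + 6.828×10^-5 + 1.047 + 0.4325 + 0.7634 + 8.601×10^-4 = 2.244 K/W
Q = ΔT/ΣR = (-182 °C − 17.4 °C)/2.244 = -88.86 W
From the inner boundary to the fibreglass batt/expanded polystyrene interface, ΣR_partial = 1.047 K/W.
T_interface = T_in − Q·ΣR_partial = -182 °C − (-88.86)(1.047) = -89.0 °C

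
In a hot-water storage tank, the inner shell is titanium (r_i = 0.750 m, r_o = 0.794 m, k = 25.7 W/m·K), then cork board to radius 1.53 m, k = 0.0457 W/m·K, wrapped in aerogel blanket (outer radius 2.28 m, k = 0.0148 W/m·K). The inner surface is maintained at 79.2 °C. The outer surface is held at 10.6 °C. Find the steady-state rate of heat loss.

Treat each layer as a resistance in series:
  R_titanium = (1/0.750 − 1/0.794)/(4πk) = 0.07389/(4π·25.7) = 2.288×10^-4 K/W
  R_cork board = (1/0.794 − 1/1.53)/(4πk) = 0.6059/(4π·0.0457) = 1.055 K/W
  R_aerogel blanket = (1/1.53 − 1/2.28)/(4πk) = 0.2150/(4π·0.0148) = 1.156 K/W
ΣR = 2.288×10^-4 + 1.055 + 1.156 = 2.211 K/W
Q = ΔT/ΣR = (79.2 °C − 10.6 °C)/2.211 = 31.0 W

Q = 31.0 W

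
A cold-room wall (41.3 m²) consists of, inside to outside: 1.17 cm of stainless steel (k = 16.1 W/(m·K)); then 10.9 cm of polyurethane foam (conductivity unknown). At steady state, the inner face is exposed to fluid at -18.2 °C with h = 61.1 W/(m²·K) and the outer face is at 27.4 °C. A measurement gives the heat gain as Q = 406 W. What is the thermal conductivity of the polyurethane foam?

ΣR = ΔT/Q = |-18.2 − 27.4|/406 = 0.1123 K/W
Known resistances:
  R_conv,in = 1/(hA) = 1/(61.1·41.3) = 3.963×10^-4 K/W
  R_stainless steel = L/(kA) = 0.0117/(16.1·41.3) = 1.760×10^-5 K/W
R_polyurethane foam = ΣR − ΣR_known = 0.1123 − 4.139×10^-4 = 0.1119 K/W
L/(kA) = 0.1119 ⇒ k = 0.109/(0.1119·41.3) = 0.0236 W/m·K

k = 0.0236 W/m·K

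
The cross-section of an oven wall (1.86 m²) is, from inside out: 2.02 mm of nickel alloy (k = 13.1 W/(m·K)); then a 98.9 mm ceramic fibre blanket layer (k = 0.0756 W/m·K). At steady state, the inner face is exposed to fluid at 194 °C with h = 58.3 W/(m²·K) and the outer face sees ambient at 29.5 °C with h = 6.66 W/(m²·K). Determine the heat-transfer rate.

Treat each layer as a resistance in series:
  R_conv,in = 1/(hA) = 1/(58.3·1.86) = 0.009222 K/W
  R_nickel alloy = L/(kA) = 0.00202/(13.1·1.86) = 8.290×10^-5 K/W
  R_ceramic fibre blanket = L/(kA) = 0.0989/(0.0756·1.86) = 0.7033 K/W
  R_conv,out = 1/(hA) = 1/(6.66·1.86) = 0.08073 K/W
ΣR = 0.009222 + 8.290×10^-5 + 0.7033 + 0.08073 = 0.7933 K/W
Q = ΔT/ΣR = (194 °C − 29.5 °C)/0.7933 = 207 W

Q = 207 W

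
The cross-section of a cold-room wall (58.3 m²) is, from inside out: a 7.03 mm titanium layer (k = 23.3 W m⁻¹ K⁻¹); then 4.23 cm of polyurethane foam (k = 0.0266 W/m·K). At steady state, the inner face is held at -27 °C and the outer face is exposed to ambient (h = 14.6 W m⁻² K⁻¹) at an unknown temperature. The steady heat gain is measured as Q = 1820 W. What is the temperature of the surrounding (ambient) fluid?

T_out = 24.8 °C

Series resistances:
  R_titanium = L/(kA) = 0.00703/(23.3·58.3) = 5.175×10^-6 K/W
  R_polyurethane foam = L/(kA) = 0.0423/(0.0266·58.3) = 0.02728 K/W
  R_conv,out = 1/(hA) = 1/(14.6·58.3) = 0.001175 K/W
ΣR = 0.02846 K/W
ΔT = Q·ΣR = 1820 × 0.02846 = 51.80 K
Heat flows inward, so T_out = T_in + ΔT = -27 + 51.80 = 24.8 °C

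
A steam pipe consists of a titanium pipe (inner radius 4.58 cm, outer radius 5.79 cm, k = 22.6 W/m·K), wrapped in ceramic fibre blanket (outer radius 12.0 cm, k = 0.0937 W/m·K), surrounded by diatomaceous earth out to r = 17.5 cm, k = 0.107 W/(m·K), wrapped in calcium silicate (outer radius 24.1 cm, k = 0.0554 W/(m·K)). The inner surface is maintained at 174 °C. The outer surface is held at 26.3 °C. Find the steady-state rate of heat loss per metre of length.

Treat each layer as a resistance in series:
  R'_titanium = ln(0.0579/0.0458)/(2πk) = 0.2344/(2π·22.6) = 0.001651 m·K/W
  R'_ceramic fibre blanket = ln(0.120/0.0579)/(2πk) = 0.7288/(2π·0.0937) = 1.238 m·K/W
  R'_diatomaceous earth = ln(0.175/0.120)/(2πk) = 0.3773/(2π·0.107) = 0.5612 m·K/W
  R'_calcium silicate = ln(0.241/0.175)/(2πk) = 0.3200/(2π·0.0554) = 0.9193 m·K/W
ΣR = 0.001651 + 1.238 + 0.5612 + 0.9193 = 2.720 m·K/W
Q' = ΔT/ΣR = (174 °C − 26.3 °C)/2.720 = 54.3 W/m

Q' = 54.3 W/m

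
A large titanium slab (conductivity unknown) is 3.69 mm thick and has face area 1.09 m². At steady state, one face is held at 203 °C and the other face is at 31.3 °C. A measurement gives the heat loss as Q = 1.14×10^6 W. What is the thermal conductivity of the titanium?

k = 22.5 W/m·K

ΣR = ΔT/Q = |203 − 31.3|/1.14×10^6 = 1.506×10^-4 K/W
L/(kA) = 1.506×10^-4 ⇒ k = 0.00369/(1.506×10^-4·1.09) = 22.5 W/m·K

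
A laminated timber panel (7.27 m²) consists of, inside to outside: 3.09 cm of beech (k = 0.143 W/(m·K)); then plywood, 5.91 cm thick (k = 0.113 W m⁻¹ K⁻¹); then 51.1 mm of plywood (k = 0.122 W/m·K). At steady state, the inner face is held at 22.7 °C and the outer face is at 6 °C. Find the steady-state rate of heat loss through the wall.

Series thermal resistances, inner to outer:
  R_beech = L/(kA) = 0.0309/(0.143·7.27) = 0.02972 K/W
  R_plywood = L/(kA) = 0.0591/(0.113·7.27) = 0.07194 K/W
  R_plywood = L/(kA) = 0.0511/(0.122·7.27) = 0.05761 K/W
ΣR = 0.02972 + 0.07194 + 0.05761 = 0.1593 K/W
Q = ΔT/ΣR = (22.7 °C − 6 °C)/0.1593 = 105 W

Q = 105 W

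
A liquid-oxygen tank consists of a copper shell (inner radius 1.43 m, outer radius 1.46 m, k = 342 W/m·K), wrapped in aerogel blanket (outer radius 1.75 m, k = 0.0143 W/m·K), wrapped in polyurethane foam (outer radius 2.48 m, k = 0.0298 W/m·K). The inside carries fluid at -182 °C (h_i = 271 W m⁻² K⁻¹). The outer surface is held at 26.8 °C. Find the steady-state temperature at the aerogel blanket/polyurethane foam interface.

Treat each layer as a resistance in series:
  R_conv,in = 1/(4πr²h) = 1/(4π·1.43²·271) = 1.436×10^-4 K/W
  R_copper = (1/1.43 − 1/1.46)/(4πk) = 0.01437/(4π·342) = 3.343×10^-6 K/W
  R_aerogel blanket = (1/1.46 − 1/1.75)/(4πk) = 0.1135/(4π·0.0143) = 0.6316 K/W
  R_polyurethane foam = (1/1.75 − 1/2.48)/(4πk) = 0.1682/(4π·0.0298) = 0.4492 K/W
ΣR = 1.436×10^-4 + 3.343×10^-6 + 0.6316 + 0.4492 = 1.081 K/W
Q = ΔT/ΣR = (-182 °C − 26.8 °C)/1.081 = -193.2 W
From the inner boundary to the aerogel blanket/polyurethane foam interface, ΣR_partial = 0.6317 K/W.
T_interface = T_in − Q·ΣR_partial = -182 °C − (-193.2)(0.6317) = -60.0 °C

T = -60.0 °C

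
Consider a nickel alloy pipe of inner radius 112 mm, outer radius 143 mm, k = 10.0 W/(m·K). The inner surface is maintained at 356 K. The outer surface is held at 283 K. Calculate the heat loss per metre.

Q' = 18.8 kW/m

Q' = 2πk·ΔT/ln(r₂/r₁) = 2π × 10.0 × 73 / ln(0.143/0.112) = 18800 W/m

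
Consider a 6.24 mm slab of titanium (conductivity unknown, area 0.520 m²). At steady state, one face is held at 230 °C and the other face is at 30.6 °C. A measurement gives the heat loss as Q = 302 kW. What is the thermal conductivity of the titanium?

ΣR = ΔT/Q = |230 − 30.6|/3.02×10^5 = 6.603×10^-4 K/W
L/(kA) = 6.603×10^-4 ⇒ k = 0.00624/(6.603×10^-4·0.520) = 18.2 W/m·K

k = 18.2 W/m·K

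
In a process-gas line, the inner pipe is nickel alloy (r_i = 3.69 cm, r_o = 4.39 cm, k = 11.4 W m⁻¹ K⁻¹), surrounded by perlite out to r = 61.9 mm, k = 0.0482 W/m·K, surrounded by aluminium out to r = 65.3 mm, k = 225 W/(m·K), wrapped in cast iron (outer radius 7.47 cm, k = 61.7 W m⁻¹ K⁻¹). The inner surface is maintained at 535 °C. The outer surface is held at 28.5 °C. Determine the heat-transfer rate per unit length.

Series thermal resistances, inner to outer:
  R'_nickel alloy = ln(0.0439/0.0369)/(2πk) = 0.1737/(2π·11.4) = 0.002425 m·K/W
  R'_perlite = ln(0.0619/0.0439)/(2πk) = 0.3436/(2π·0.0482) = 1.135 m·K/W
  R'_aluminium = ln(0.0653/0.0619)/(2πk) = 0.05347/(2π·225) = 3.782×10^-5 m·K/W
  R'_cast iron = ln(0.0747/0.0653)/(2πk) = 0.1345/(2π·61.7) = 3.469×10^-4 m·K/W
ΣR = 0.002425 + 1.135 + 3.782×10^-5 + 3.469×10^-4 = 1.138 m·K/W
Q' = ΔT/ΣR = (535 °C − 28.5 °C)/1.138 = 445 W/m

Q' = 445 W/m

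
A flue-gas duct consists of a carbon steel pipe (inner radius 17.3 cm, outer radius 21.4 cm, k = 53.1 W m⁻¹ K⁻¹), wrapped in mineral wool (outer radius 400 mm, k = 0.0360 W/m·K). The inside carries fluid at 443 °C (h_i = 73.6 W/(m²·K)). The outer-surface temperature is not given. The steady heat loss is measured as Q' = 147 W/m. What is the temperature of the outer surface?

T_out = 34.6 °C

Series resistances:
  R'_conv,in = 1/(2πr h) = 1/(2π·0.173·73.6) = 0.01250 m·K/W
  R'_carbon steel = ln(0.214/0.173)/(2πk) = 0.2127/(2π·53.1) = 6.375×10^-4 m·K/W
  R'_mineral wool = ln(0.400/0.214)/(2πk) = 0.6255/(2π·0.0360) = 2.765 m·K/W
ΣR = 2.778 m·K/W
ΔT = Q'·ΣR = 147 × 2.778 = 408.4 K
Heat flows outward, so T_out = T_in − ΔT = 443 − 408.4 = 34.6 °C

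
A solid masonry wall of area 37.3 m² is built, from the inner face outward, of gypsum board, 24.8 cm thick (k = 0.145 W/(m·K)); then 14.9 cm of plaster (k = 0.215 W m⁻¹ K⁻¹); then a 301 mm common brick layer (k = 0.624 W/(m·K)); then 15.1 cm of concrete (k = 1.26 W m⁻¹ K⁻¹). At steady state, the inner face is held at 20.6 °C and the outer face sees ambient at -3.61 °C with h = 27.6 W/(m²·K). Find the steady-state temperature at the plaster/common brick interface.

T = 1.47 °C

Treat each layer as a resistance in series:
  R_gypsum board = L/(kA) = 0.248/(0.145·37.3) = 0.04585 K/W
  R_plaster = L/(kA) = 0.149/(0.215·37.3) = 0.01858 K/W
  R_common brick = L/(kA) = 0.301/(0.624·37.3) = 0.01293 K/W
  R_concrete = L/(kA) = 0.151/(1.26·37.3) = 0.003213 K/W
  R_conv,out = 1/(hA) = 1/(27.6·37.3) = 9.714×10^-4 K/W
ΣR = 0.04585 + 0.01858 + 0.01293 + 0.003213 + 9.714×10^-4 = 0.08154 K/W
Q = ΔT/ΣR = (20.6 °C − -3.61 °C)/0.08154 = 296.9 W
From the inner boundary to the plaster/common brick interface, ΣR_partial = 0.06443 K/W.
T_interface = T_in − Q·ΣR_partial = 20.6 °C − (296.9)(0.06443) = 1.47 °C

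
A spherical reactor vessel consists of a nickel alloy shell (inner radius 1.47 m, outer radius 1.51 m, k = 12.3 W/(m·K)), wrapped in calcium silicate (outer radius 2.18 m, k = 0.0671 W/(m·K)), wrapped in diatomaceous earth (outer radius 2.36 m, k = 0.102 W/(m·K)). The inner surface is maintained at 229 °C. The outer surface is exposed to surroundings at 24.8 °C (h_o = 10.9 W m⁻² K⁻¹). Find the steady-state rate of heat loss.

Q = 756 W

Series thermal resistances, inner to outer:
  R_nickel alloy = (1/1.47 − 1/1.51)/(4πk) = 0.01802/(4π·12.3) = 1.166×10^-4 K/W
  R_calcium silicate = (1/1.51 − 1/2.18)/(4πk) = 0.2035/(4π·0.0671) = 0.2414 K/W
  R_diatomaceous earth = (1/2.18 − 1/2.36)/(4πk) = 0.03499/(4π·0.102) = 0.02730 K/W
  R_conv,out = 1/(4πr²h) = 1/(4π·2.36²·10.9) = 0.001311 K/W
ΣR = 1.166×10^-4 + 0.2414 + 0.02730 + 0.001311 = 0.2701 K/W
Q = ΔT/ΣR = (229 °C − 24.8 °C)/0.2701 = 756 W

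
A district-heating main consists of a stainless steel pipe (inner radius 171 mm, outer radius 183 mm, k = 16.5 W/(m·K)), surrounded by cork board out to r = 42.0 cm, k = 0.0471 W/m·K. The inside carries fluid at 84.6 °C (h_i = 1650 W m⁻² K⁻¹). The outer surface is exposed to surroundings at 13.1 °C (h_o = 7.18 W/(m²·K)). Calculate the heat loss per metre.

Q' = 25.0 W/m

Resistance network (inner→outer):
  R'_conv,in = 1/(2πr h) = 1/(2π·0.171·1650) = 5.641×10^-4 m·K/W
  R'_stainless steel = ln(0.183/0.171)/(2πk) = 0.06782/(2π·16.5) = 6.542×10^-4 m·K/W
  R'_cork board = ln(0.420/0.183)/(2πk) = 0.8308/(2π·0.0471) = 2.807 m·K/W
  R'_conv,out = 1/(2πr h) = 1/(2π·0.420·7.18) = 0.05278 m·K/W
ΣR = 5.641×10^-4 + 6.542×10^-4 + 2.807 + 0.05278 = 2.861 m·K/W
Q' = ΔT/ΣR = (84.6 °C − 13.1 °C)/2.861 = 25.0 W/m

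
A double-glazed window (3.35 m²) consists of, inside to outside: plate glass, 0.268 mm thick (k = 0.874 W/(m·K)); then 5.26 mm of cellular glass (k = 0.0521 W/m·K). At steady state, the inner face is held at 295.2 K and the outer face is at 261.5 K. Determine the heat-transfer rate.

Q = 1110 W

Series thermal resistances, inner to outer:
  R_plate glass = L/(kA) = 2.68×10^-4/(0.874·3.35) = 9.153×10^-5 K/W
  R_cellular glass = L/(kA) = 0.00526/(0.0521·3.35) = 0.03014 K/W
ΣR = 9.153×10^-5 + 0.03014 = 0.03023 K/W
Q = ΔT/ΣR = (295.2 K − 261.5 K)/0.03023 = 1110 W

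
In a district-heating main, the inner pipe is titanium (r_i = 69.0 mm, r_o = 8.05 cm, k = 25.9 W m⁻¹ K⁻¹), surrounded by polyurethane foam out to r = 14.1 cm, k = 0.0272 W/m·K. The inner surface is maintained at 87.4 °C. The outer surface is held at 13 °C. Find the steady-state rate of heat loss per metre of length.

Treat each layer as a resistance in series:
  R'_titanium = ln(0.0805/0.0690)/(2πk) = 0.1542/(2π·25.9) = 9.473×10^-4 m·K/W
  R'_polyurethane foam = ln(0.141/0.0805)/(2πk) = 0.5605/(2π·0.0272) = 3.280 m·K/W
ΣR = 9.473×10^-4 + 3.280 = 3.281 m·K/W
Q' = ΔT/ΣR = (87.4 °C − 13 °C)/3.281 = 22.7 W/m

Q' = 22.7 W/m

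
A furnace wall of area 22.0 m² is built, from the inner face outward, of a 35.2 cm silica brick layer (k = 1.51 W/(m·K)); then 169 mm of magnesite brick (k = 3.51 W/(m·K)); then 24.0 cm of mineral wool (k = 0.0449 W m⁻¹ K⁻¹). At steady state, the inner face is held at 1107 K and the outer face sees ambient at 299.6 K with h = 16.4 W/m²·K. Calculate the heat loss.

Q = 3.12 kW

Resistance network (inner→outer):
  R_silica brick = L/(kA) = 0.352/(1.51·22.0) = 0.01060 K/W
  R_magnesite brick = L/(kA) = 0.169/(3.51·22.0) = 0.002189 K/W
  R_mineral wool = L/(kA) = 0.240/(0.0449·22.0) = 0.2430 K/W
  R_conv,out = 1/(hA) = 1/(16.4·22.0) = 0.002772 K/W
ΣR = 0.01060 + 0.002189 + 0.2430 + 0.002772 = 0.2586 K/W
Q = ΔT/ΣR = (1107 K − 299.6 K)/0.2586 = 3120 W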